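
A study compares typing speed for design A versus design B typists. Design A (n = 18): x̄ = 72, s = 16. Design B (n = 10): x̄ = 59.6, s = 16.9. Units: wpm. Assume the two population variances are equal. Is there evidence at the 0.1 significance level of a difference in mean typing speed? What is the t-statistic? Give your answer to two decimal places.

Let group 1 = design A, group 2 = design B. H0: μ_1 = μ_2; H1: μ_1 ≠ μ_2 (two-sample pooled-variance t-test, two-sided).
s_p² = [(18−1)·16² + (10−1)·16.9²]/(18+10−2) = 266.25
t = (72 − 59.6)/√[266.25·(1/18 + 1/10)] = 1.93
df = n₁ + n₂ − 2 = 26
Two-sided p-value ≈ 0.0650
Since p ≈ 0.0650 < α = 0.1, reject H0; the data support H1.

1.93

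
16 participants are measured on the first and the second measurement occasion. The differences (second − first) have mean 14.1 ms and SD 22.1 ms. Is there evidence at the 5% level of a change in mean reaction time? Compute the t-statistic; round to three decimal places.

2.552

H0: μ_d = 0; H1: μ_d ≠ 0 (paired t-test on the differences, two-sided).
t = d̄/(s_d/√n) = 14.1/(22.1/√16) = 2.552
df = n − 1 = 15
Two-sided p-value ≈ 0.0221
Since p ≈ 0.0221 < α = 0.05, reject H0; the evidence is statistically significant.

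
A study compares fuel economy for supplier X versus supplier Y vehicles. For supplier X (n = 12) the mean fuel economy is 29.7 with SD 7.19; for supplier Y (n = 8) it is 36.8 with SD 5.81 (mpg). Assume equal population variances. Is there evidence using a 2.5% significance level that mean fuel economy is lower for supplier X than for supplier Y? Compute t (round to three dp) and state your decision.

t = -2.326; reject H0

Let group 1 = supplier X, group 2 = supplier Y. H0: μ_1 = μ_2; H1: μ_1 < μ_2 (two-sample pooled-variance t-test, left-tailed).
s_p² = [(12−1)·7.19² + (8−1)·5.81²]/(12+8−2) = 44.7194
t = (29.7 − 36.8)/√[44.7194·(1/12 + 1/8)] = -2.326
df = n₁ + n₂ − 2 = 18
p-value = P(T ≤ -2.326) ≈ 0.0159
Since p ≈ 0.0159 < α = 0.025, reject H0; the evidence is statistically significant.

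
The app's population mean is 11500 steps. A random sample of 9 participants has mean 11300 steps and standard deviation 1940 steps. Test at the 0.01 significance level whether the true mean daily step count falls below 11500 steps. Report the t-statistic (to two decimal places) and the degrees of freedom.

t = -0.31, df = 8

H0: μ = 11500; H1: μ < 11500 (one-sample t-test, left-tailed).
t = (x̄ − μ₀)/(s/√n) = (11300 − 11500)/(1940/√9) = -0.31
df = n − 1 = 8
p-value = P(T ≤ -0.31) ≈ 0.3825
Since p ≈ 0.3825 > α = 0.01, fail to reject H0; the evidence is not statistically significant.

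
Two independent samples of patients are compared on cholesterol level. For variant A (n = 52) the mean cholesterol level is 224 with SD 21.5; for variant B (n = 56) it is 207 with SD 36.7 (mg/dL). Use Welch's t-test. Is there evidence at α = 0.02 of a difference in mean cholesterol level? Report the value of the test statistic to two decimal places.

2.96

Let group 1 = variant A, group 2 = variant B. H0: μ_1 = μ_2; H1: μ_1 ≠ μ_2 (Welch's two-sample t-test, two-sided).
t = (x̄_1 − x̄_2)/√(s_1²/n_1 + s_2²/n_2) = (224 − 207)/√(21.5²/52 + 36.7²/56) = 2.96
Welch–Satterthwaite df ≈ 89.92
Two-sided p-value ≈ 0.004
Since p ≈ 0.004 < α = 0.02, reject H0; the evidence is statistically significant.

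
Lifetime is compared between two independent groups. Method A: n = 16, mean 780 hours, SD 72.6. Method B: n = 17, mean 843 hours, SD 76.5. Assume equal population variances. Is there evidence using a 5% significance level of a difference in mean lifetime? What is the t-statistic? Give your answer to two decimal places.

-2.42

Let group 1 = method A, group 2 = method B. H0: μ_1 = μ_2; H1: μ_1 ≠ μ_2 (two-sample pooled-variance t-test, two-sided).
s_p² = [(16−1)·72.6² + (17−1)·76.5²]/(16+17−2) = 5570.88
t = (780 − 843)/√[5570.88·(1/16 + 1/17)] = -2.42
df = n₁ + n₂ − 2 = 31
Two-sided p-value ≈ 0.0214
Since p ≈ 0.0214 < α = 0.05, reject H0; the data support H1.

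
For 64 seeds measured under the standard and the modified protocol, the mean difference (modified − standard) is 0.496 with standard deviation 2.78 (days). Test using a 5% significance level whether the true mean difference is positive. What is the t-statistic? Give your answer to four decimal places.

1.4273

H0: μ_d = 0; H1: μ_d > 0 (paired t-test on the differences, right-tailed).
t = d̄/(s_d/√n) = 0.496/(2.78/√64) = 1.4273
df = n − 1 = 63
p-value = P(T ≥ 1.4273) ≈ 0.0792
Since p ≈ 0.0792 > α = 0.05, fail to reject H0; the evidence is not statistically significant.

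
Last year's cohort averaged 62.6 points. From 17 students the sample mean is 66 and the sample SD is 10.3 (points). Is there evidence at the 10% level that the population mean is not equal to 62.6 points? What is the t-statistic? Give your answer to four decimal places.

1.3610

H0: μ = 62.6; H1: μ ≠ 62.6 (one-sample t-test, two-sided).
t = (x̄ − μ₀)/(s/√n) = (66 − 62.6)/(10.3/√17) = 1.3610
df = n − 1 = 16
Two-sided p-value ≈ 0.192
Since p ≈ 0.192 > α = 0.1, fail to reject H0; the evidence is not statistically significant.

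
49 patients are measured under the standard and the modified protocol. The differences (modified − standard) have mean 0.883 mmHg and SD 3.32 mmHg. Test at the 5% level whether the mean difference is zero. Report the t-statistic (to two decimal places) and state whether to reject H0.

t = 1.86; fail to reject H0

H0: μ_d = 0; H1: μ_d ≠ 0 (paired t-test on the differences, two-sided).
t = d̄/(s_d/√n) = 0.883/(3.32/√49) = 1.86
df = n − 1 = 48
Two-sided p-value ≈ 0.0688
Since p ≈ 0.0688 > α = 0.05, fail to reject H0; the evidence is not statistically significant.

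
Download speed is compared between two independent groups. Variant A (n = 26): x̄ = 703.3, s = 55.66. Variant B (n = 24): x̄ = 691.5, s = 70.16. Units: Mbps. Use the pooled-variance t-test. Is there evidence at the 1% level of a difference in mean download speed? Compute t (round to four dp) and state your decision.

t = 0.6614; fail to reject H0

Let group 1 = variant A, group 2 = variant B. H0: μ_1 = μ_2; H1: μ_1 ≠ μ_2 (two-sample pooled-variance t-test, two-sided).
s_p² = [(26−1)·55.66² + (24−1)·70.16²]/(26+24−2) = 3972.22
t = (703.3 − 691.5)/√[3972.22·(1/26 + 1/24)] = 0.6614
df = n₁ + n₂ − 2 = 48
Two-sided p-value ≈ 0.5115
Since p ≈ 0.5115 > α = 0.01, fail to reject H0; the evidence is not statistically significant.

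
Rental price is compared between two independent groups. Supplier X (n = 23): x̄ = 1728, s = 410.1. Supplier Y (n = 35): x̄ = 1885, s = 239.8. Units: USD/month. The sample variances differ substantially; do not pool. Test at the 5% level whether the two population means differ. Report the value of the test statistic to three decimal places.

-1.659

Let group 1 = supplier X, group 2 = supplier Y. H0: μ_1 = μ_2; H1: μ_1 ≠ μ_2 (Welch's two-sample t-test, two-sided).
t = (x̄_1 − x̄_2)/√(s_1²/n_1 + s_2²/n_2) = (1728 − 1885)/√(410.1²/23 + 239.8²/35) = -1.659
Welch–Satterthwaite df ≈ 31.95
Two-sided p-value ≈ 0.107
Since p ≈ 0.107 > α = 0.05, fail to reject H0; the data do not provide sufficient evidence against H0.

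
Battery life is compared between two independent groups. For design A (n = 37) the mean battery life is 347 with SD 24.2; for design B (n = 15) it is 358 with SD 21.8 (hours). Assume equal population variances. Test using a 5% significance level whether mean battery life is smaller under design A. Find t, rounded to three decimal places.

Let group 1 = design A, group 2 = design B. H0: μ_1 = μ_2; H1: μ_1 < μ_2 (two-sample pooled-variance t-test, left-tailed).
s_p² = [(37−1)·24.2² + (15−1)·21.8²]/(37+15−2) = 554.728
t = (347 − 358)/√[554.728·(1/37 + 1/15)] = -1.526
df = n₁ + n₂ − 2 = 50
p-value = P(T ≤ -1.526) ≈ 0.067
Since p ≈ 0.067 > α = 0.05, fail to reject H0; the evidence is not statistically significant.

-1.526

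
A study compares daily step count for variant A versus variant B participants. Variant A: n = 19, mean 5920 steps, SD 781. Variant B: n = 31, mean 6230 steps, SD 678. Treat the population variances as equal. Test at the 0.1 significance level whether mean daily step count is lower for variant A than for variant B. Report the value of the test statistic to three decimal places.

Let group 1 = variant A, group 2 = variant B. H0: μ_1 = μ_2; H1: μ_1 < μ_2 (two-sample pooled-variance t-test, left-tailed).
s_p² = [(19−1)·781² + (31−1)·678²]/(19+31−2) = 516038
t = (5920 − 6230)/√[516038·(1/19 + 1/31)] = -1.481
df = n₁ + n₂ − 2 = 48
p-value = P(T ≤ -1.481) ≈ 0.073
Since p ≈ 0.073 < α = 0.1, reject H0; the data support H1.

-1.481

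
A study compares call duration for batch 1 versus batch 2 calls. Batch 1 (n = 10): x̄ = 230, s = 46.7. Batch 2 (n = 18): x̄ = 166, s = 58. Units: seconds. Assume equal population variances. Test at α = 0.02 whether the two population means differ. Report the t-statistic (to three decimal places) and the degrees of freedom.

t = 2.985, df = 26

Let group 1 = batch 1, group 2 = batch 2. H0: μ_1 = μ_2; H1: μ_1 ≠ μ_2 (two-sample pooled-variance t-test, two-sided).
s_p² = [(10−1)·46.7² + (18−1)·58²]/(10+18−2) = 2954.46
t = (230 − 166)/√[2954.46·(1/10 + 1/18)] = 2.985
df = n₁ + n₂ − 2 = 26
Two-sided p-value ≈ 0.006
Since p ≈ 0.006 < α = 0.02, reject H0; the data support H1.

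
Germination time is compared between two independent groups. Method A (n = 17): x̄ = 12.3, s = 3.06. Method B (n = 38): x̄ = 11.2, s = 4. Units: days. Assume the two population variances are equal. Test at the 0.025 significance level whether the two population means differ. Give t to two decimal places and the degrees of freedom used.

t = 1.01, df = 53

Let group 1 = method A, group 2 = method B. H0: μ_1 = μ_2; H1: μ_1 ≠ μ_2 (two-sample pooled-variance t-test, two-sided).
s_p² = [(17−1)·3.06² + (38−1)·4²]/(17+38−2) = 13.9966
t = (12.3 − 11.2)/√[13.9966·(1/17 + 1/38)] = 1.01
df = n₁ + n₂ − 2 = 53
Two-sided p-value ≈ 0.318
Since p ≈ 0.318 > α = 0.025, fail to reject H0; the data do not provide sufficient evidence against H0.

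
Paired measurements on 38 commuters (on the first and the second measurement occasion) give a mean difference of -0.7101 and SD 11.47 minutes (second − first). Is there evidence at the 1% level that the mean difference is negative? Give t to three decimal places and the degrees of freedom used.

t = -0.382, df = 37

H0: μ_d = 0; H1: μ_d < 0 (paired t-test on the differences, left-tailed).
t = d̄/(s_d/√n) = -0.7101/(11.47/√38) = -0.382
df = n − 1 = 37
p-value = P(T ≤ -0.382) ≈ 0.3525
Since p ≈ 0.3525 > α = 0.01, fail to reject H0; the evidence is not statistically significant.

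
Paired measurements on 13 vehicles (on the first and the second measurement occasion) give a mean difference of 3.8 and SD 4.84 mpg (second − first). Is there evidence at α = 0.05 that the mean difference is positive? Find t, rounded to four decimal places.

2.8308

H0: μ_d = 0; H1: μ_d > 0 (paired t-test on the differences, right-tailed).
t = d̄/(s_d/√n) = 3.8/(4.84/√13) = 2.8308
df = n − 1 = 12
p-value = P(T ≥ 2.8308) ≈ 0.008
Since p ≈ 0.008 < α = 0.05, reject H0; the data support H1.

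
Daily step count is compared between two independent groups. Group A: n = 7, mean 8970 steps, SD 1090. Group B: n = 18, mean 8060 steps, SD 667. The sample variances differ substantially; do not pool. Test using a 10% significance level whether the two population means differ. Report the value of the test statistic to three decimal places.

2.064

Let group 1 = group A, group 2 = group B. H0: μ_1 = μ_2; H1: μ_1 ≠ μ_2 (Welch's two-sample t-test, two-sided).
t = (x̄_1 − x̄_2)/√(s_1²/n_1 + s_2²/n_2) = (8970 − 8060)/√(1090²/7 + 667²/18) = 2.064
Welch–Satterthwaite df ≈ 7.82
Two-sided p-value ≈ 0.074
Since p ≈ 0.074 < α = 0.1, reject H0; the evidence is statistically significant.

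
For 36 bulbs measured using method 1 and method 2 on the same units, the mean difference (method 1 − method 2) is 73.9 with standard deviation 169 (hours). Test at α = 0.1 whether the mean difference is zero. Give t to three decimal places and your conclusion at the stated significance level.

t = 2.624; reject H0

H0: μ_d = 0; H1: μ_d ≠ 0 (paired t-test on the differences, two-sided).
t = d̄/(s_d/√n) = 73.9/(169/√36) = 2.624
df = n − 1 = 35
Two-sided p-value ≈ 0.0128
Since p ≈ 0.0128 < α = 0.1, reject H0; the evidence is statistically significant.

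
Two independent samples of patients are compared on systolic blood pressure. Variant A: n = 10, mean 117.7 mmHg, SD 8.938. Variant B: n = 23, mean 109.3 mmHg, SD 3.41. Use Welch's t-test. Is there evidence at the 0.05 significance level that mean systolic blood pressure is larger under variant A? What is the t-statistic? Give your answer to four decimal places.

Let group 1 = variant A, group 2 = variant B. H0: μ_1 = μ_2; H1: μ_1 > μ_2 (Welch's two-sample t-test, right-tailed).
t = (x̄_1 − x̄_2)/√(s_1²/n_1 + s_2²/n_2) = (117.7 − 109.3)/√(8.938²/10 + 3.41²/23) = 2.8821
Welch–Satterthwaite df ≈ 10.16
p-value = P(T ≥ 2.8821) ≈ 0.008
Since p ≈ 0.008 < α = 0.05, reject H0; the evidence is statistically significant.

2.8821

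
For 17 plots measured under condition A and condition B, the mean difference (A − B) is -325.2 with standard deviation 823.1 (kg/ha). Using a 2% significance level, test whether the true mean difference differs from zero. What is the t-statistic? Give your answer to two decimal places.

-1.63

H0: μ_d = 0; H1: μ_d ≠ 0 (paired t-test on the differences, two-sided).
t = d̄/(s_d/√n) = -325.2/(823.1/√17) = -1.63
df = n − 1 = 16
Two-sided p-value ≈ 0.123
Since p ≈ 0.123 > α = 0.02, fail to reject H0; the evidence is not statistically significant.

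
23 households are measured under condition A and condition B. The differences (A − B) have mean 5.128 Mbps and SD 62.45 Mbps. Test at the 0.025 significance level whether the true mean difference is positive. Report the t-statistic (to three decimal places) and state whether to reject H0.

t = 0.394; fail to reject H0

H0: μ_d = 0; H1: μ_d > 0 (paired t-test on the differences, right-tailed).
t = d̄/(s_d/√n) = 5.128/(62.45/√23) = 0.394
df = n − 1 = 22
p-value = P(T ≥ 0.394) ≈ 0.349
Since p ≈ 0.349 > α = 0.025, fail to reject H0; the evidence is not statistically significant.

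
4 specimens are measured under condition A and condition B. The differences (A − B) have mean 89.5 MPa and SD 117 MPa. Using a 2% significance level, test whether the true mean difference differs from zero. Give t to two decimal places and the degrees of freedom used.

t = 1.53, df = 3

H0: μ_d = 0; H1: μ_d ≠ 0 (paired t-test on the differences, two-sided).
t = d̄/(s_d/√n) = 89.5/(117/√4) = 1.53
df = n − 1 = 3
Two-sided p-value ≈ 0.224
Since p ≈ 0.224 > α = 0.02, fail to reject H0; the data do not provide sufficient evidence against H0.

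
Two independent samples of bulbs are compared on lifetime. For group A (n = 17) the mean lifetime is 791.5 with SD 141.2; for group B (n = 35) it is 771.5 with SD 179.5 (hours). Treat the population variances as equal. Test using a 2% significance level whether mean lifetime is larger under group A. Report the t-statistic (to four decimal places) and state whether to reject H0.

Let group 1 = group A, group 2 = group B. H0: μ_1 = μ_2; H1: μ_1 > μ_2 (two-sample pooled-variance t-test, right-tailed).
s_p² = [(17−1)·141.2² + (35−1)·179.5²]/(17+35−2) = 28289.8
t = (791.5 − 771.5)/√[28289.8·(1/17 + 1/35)] = 0.4022
df = n₁ + n₂ − 2 = 50
p-value = P(T ≥ 0.4022) ≈ 0.345
Since p ≈ 0.345 > α = 0.02, fail to reject H0; the data do not provide sufficient evidence against H0.

t = 0.4022; fail to reject H0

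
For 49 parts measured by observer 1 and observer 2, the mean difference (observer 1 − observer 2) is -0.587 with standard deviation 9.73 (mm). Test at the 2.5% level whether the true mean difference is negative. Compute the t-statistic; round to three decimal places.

H0: μ_d = 0; H1: μ_d < 0 (paired t-test on the differences, left-tailed).
t = d̄/(s_d/√n) = -0.587/(9.73/√49) = -0.422
df = n − 1 = 48
p-value = P(T ≤ -0.422) ≈ 0.3373
Since p ≈ 0.3373 > α = 0.025, fail to reject H0; the data do not provide sufficient evidence against H0.

-0.422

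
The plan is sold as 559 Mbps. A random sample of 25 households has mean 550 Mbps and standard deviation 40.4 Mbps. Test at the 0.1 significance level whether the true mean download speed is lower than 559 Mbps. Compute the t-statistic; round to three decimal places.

H0: μ = 559; H1: μ < 559 (one-sample t-test, left-tailed).
t = (x̄ − μ₀)/(s/√n) = (550 − 559)/(40.4/√25) = -1.114
df = n − 1 = 24
p-value = P(T ≤ -1.114) ≈ 0.1382
Since p ≈ 0.1382 > α = 0.1, fail to reject H0; the evidence is not statistically significant.

-1.114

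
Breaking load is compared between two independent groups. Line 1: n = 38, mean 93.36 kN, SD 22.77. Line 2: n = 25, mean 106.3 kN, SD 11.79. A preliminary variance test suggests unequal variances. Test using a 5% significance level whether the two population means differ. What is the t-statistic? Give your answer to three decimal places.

-2.953

Let group 1 = line 1, group 2 = line 2. H0: μ_1 = μ_2; H1: μ_1 ≠ μ_2 (Welch's two-sample t-test, two-sided).
t = (x̄_1 − x̄_2)/√(s_1²/n_1 + s_2²/n_2) = (93.36 − 106.3)/√(22.77²/38 + 11.79²/25) = -2.953
Welch–Satterthwaite df ≈ 58.36
Two-sided p-value ≈ 0.0045
Since p ≈ 0.0045 < α = 0.05, reject H0; the evidence is statistically significant.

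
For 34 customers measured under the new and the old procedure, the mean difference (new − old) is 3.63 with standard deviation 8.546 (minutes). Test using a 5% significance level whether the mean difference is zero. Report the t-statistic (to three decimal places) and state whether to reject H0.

H0: μ_d = 0; H1: μ_d ≠ 0 (paired t-test on the differences, two-sided).
t = d̄/(s_d/√n) = 3.63/(8.546/√34) = 2.477
df = n − 1 = 33
Two-sided p-value ≈ 0.0186
Since p ≈ 0.0186 < α = 0.05, reject H0; the data support H1.

t = 2.477; reject H0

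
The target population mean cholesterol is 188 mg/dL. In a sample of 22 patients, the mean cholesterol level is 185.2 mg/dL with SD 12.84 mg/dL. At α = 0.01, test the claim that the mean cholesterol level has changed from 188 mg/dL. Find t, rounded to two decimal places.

H0: μ = 188; H1: μ ≠ 188 (one-sample t-test, two-sided).
t = (x̄ − μ₀)/(s/√n) = (185.2 − 188)/(12.84/√22) = -1.02
df = n − 1 = 21
Two-sided p-value ≈ 0.318
Since p ≈ 0.318 > α = 0.01, fail to reject H0; the data do not provide sufficient evidence against H0.

-1.02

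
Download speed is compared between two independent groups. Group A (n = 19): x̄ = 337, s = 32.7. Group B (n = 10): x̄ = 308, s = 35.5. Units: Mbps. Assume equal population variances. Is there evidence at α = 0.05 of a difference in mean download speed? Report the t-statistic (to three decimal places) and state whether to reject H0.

t = 2.205; reject H0

Let group 1 = group A, group 2 = group B. H0: μ_1 = μ_2; H1: μ_1 ≠ μ_2 (two-sample pooled-variance t-test, two-sided).
s_p² = [(19−1)·32.7² + (10−1)·35.5²]/(19+10−2) = 1132.94
t = (337 − 308)/√[1132.94·(1/19 + 1/10)] = 2.205
df = n₁ + n₂ − 2 = 27
Two-sided p-value ≈ 0.0361
Since p ≈ 0.0361 < α = 0.05, reject H0; the data support H1.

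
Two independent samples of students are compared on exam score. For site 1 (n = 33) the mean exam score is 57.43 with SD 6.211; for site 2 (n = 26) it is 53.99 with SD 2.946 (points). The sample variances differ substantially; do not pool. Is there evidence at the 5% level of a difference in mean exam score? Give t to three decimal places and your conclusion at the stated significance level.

t = 2.806; reject H0

Let group 1 = site 1, group 2 = site 2. H0: μ_1 = μ_2; H1: μ_1 ≠ μ_2 (Welch's two-sample t-test, two-sided).
t = (x̄_1 − x̄_2)/√(s_1²/n_1 + s_2²/n_2) = (57.43 − 53.99)/√(6.211²/33 + 2.946²/26) = 2.806
Welch–Satterthwaite df ≈ 47.89
Two-sided p-value ≈ 0.0072
Since p ≈ 0.0072 < α = 0.05, reject H0; the data support H1.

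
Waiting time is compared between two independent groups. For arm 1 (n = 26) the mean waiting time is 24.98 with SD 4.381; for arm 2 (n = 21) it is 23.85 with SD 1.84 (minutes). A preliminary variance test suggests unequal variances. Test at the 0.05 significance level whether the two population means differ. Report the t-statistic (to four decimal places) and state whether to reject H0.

Let group 1 = arm 1, group 2 = arm 2. H0: μ_1 = μ_2; H1: μ_1 ≠ μ_2 (Welch's two-sample t-test, two-sided).
t = (x̄_1 − x̄_2)/√(s_1²/n_1 + s_2²/n_2) = (24.98 − 23.85)/√(4.381²/26 + 1.84²/21) = 1.1915
Welch–Satterthwaite df ≈ 35.02
Two-sided p-value ≈ 0.241
Since p ≈ 0.241 > α = 0.05, fail to reject H0; the evidence is not statistically significant.

t = 1.1915; fail to reject H0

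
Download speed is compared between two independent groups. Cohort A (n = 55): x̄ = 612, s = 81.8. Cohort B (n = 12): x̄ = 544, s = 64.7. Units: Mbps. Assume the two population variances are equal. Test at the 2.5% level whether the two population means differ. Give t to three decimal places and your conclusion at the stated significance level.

t = 2.696; reject H0

Let group 1 = cohort A, group 2 = cohort B. H0: μ_1 = μ_2; H1: μ_1 ≠ μ_2 (two-sample pooled-variance t-test, two-sided).
s_p² = [(55−1)·81.8² + (12−1)·64.7²]/(55+12−2) = 6267.29
t = (612 − 544)/√[6267.29·(1/55 + 1/12)] = 2.696
df = n₁ + n₂ − 2 = 65
Two-sided p-value ≈ 0.0089
Since p ≈ 0.0089 < α = 0.025, reject H0; the evidence is statistically significant.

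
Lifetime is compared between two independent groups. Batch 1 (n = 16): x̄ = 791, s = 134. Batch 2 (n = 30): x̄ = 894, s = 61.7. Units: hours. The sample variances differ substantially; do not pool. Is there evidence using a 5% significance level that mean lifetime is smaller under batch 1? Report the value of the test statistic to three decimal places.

Let group 1 = batch 1, group 2 = batch 2. H0: μ_1 = μ_2; H1: μ_1 < μ_2 (Welch's two-sample t-test, left-tailed).
t = (x̄_1 − x̄_2)/√(s_1²/n_1 + s_2²/n_2) = (791 − 894)/√(134²/16 + 61.7²/30) = -2.914
Welch–Satterthwaite df ≈ 18.46
p-value = P(T ≤ -2.914) ≈ 0.0045
Since p ≈ 0.0045 < α = 0.05, reject H0; the evidence is statistically significant.

-2.914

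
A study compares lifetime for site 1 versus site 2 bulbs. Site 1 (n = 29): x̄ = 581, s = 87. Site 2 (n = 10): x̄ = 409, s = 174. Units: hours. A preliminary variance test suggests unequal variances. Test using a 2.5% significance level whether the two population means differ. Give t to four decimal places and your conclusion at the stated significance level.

t = 2.9993; reject H0

Let group 1 = site 1, group 2 = site 2. H0: μ_1 = μ_2; H1: μ_1 ≠ μ_2 (Welch's two-sample t-test, two-sided).
t = (x̄_1 − x̄_2)/√(s_1²/n_1 + s_2²/n_2) = (581 − 409)/√(87²/29 + 174²/10) = 2.9993
Welch–Satterthwaite df ≈ 10.59
Two-sided p-value ≈ 0.0126
Since p ≈ 0.0126 < α = 0.025, reject H0; the data support H1.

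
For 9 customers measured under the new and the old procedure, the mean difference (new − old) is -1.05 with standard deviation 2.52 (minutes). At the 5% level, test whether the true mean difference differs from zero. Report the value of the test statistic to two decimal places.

-1.25

H0: μ_d = 0; H1: μ_d ≠ 0 (paired t-test on the differences, two-sided).
t = d̄/(s_d/√n) = -1.05/(2.52/√9) = -1.25
df = n − 1 = 8
Two-sided p-value ≈ 0.2466
Since p ≈ 0.2466 > α = 0.05, fail to reject H0; the data do not provide sufficient evidence against H0.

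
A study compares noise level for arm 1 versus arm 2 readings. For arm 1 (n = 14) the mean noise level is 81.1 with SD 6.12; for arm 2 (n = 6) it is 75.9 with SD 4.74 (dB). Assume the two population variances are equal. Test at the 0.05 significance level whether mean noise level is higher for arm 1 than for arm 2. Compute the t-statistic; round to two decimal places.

1.85

Let group 1 = arm 1, group 2 = arm 2. H0: μ_1 = μ_2; H1: μ_1 > μ_2 (two-sample pooled-variance t-test, right-tailed).
s_p² = [(14−1)·6.12² + (6−1)·4.74²]/(14+6−2) = 33.2914
t = (81.1 − 75.9)/√[33.2914·(1/14 + 1/6)] = 1.85
df = n₁ + n₂ − 2 = 18
p-value = P(T ≥ 1.85) ≈ 0.0406
Since p ≈ 0.0406 < α = 0.05, reject H0; the data support H1.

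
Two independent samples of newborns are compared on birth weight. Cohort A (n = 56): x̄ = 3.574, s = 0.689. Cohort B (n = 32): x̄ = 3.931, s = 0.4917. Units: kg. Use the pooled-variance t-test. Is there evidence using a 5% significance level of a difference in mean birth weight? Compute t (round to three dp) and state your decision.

Let group 1 = cohort A, group 2 = cohort B. H0: μ_1 = μ_2; H1: μ_1 ≠ μ_2 (two-sample pooled-variance t-test, two-sided).
s_p² = [(56−1)·0.689² + (32−1)·0.4917²]/(56+32−2) = 0.39075
t = (3.574 − 3.931)/√[0.39075·(1/56 + 1/32)] = -2.577
df = n₁ + n₂ − 2 = 86
Two-sided p-value ≈ 0.0117
Since p ≈ 0.0117 < α = 0.05, reject H0; the data support H1.

t = -2.577; reject H0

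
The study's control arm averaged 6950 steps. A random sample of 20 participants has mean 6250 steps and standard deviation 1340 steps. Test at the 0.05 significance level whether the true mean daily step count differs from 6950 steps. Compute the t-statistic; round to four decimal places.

H0: μ = 6950; H1: μ ≠ 6950 (one-sample t-test, two-sided).
t = (x̄ − μ₀)/(s/√n) = (6250 − 6950)/(1340/√20) = -2.3362
df = n − 1 = 19
Two-sided p-value ≈ 0.031
Since p ≈ 0.031 < α = 0.05, reject H0; the data support H1.

-2.3362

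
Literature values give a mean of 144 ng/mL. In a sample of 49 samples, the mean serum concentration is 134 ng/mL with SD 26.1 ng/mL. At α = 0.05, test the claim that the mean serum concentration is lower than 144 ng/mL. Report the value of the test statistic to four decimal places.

H0: μ = 144; H1: μ < 144 (one-sample t-test, left-tailed).
t = (x̄ − μ₀)/(s/√n) = (134 − 144)/(26.1/√49) = -2.6820
df = n − 1 = 48
p-value = P(T ≤ -2.6820) ≈ 0.0050
Since p ≈ 0.0050 < α = 0.05, reject H0; the evidence is statistically significant.

-2.6820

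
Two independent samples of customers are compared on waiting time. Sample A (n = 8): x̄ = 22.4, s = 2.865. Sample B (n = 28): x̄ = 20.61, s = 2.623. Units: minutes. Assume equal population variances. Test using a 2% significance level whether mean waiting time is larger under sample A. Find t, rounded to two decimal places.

1.67

Let group 1 = sample A, group 2 = sample B. H0: μ_1 = μ_2; H1: μ_1 > μ_2 (two-sample pooled-variance t-test, right-tailed).
s_p² = [(8−1)·2.865² + (28−1)·2.623²]/(8+28−2) = 7.15356
t = (22.4 − 20.61)/√[7.15356·(1/8 + 1/28)] = 1.67
df = n₁ + n₂ − 2 = 34
p-value = P(T ≥ 1.67) ≈ 0.0521
Since p ≈ 0.0521 > α = 0.02, fail to reject H0; the evidence is not statistically significant.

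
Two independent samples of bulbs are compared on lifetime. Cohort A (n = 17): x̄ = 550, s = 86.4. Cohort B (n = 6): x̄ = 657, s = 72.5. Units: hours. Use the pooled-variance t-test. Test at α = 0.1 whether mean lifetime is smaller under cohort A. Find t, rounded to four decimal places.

-2.7050

Let group 1 = cohort A, group 2 = cohort B. H0: μ_1 = μ_2; H1: μ_1 < μ_2 (two-sample pooled-variance t-test, left-tailed).
s_p² = [(17−1)·86.4² + (6−1)·72.5²]/(17+6−2) = 6939.08
t = (550 − 657)/√[6939.08·(1/17 + 1/6)] = -2.7050
df = n₁ + n₂ − 2 = 21
p-value = P(T ≤ -2.7050) ≈ 0.007
Since p ≈ 0.007 < α = 0.1, reject H0; the evidence is statistically significant.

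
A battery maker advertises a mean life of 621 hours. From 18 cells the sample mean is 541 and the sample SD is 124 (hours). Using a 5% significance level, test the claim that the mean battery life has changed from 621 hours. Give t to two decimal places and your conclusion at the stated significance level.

t = -2.74; reject H0

H0: μ = 621; H1: μ ≠ 621 (one-sample t-test, two-sided).
t = (x̄ − μ₀)/(s/√n) = (541 − 621)/(124/√18) = -2.74
df = n − 1 = 17
Two-sided p-value ≈ 0.0140
Since p ≈ 0.0140 < α = 0.05, reject H0; the evidence is statistically significant.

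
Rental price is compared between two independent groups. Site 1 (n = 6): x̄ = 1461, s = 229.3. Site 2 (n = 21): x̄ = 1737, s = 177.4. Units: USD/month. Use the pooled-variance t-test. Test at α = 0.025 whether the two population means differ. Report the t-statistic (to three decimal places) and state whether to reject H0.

t = -3.156; reject H0

Let group 1 = site 1, group 2 = site 2. H0: μ_1 = μ_2; H1: μ_1 ≠ μ_2 (two-sample pooled-variance t-test, two-sided).
s_p² = [(6−1)·229.3² + (21−1)·177.4²]/(6+21−2) = 35692.3
t = (1461 − 1737)/√[35692.3·(1/6 + 1/21)] = -3.156
df = n₁ + n₂ − 2 = 25
Two-sided p-value ≈ 0.0041
Since p ≈ 0.0041 < α = 0.025, reject H0; the evidence is statistically significant.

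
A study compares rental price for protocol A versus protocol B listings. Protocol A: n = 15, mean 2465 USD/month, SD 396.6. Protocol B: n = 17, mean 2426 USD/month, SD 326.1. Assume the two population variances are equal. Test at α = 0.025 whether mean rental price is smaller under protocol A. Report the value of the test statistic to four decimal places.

Let group 1 = protocol A, group 2 = protocol B. H0: μ_1 = μ_2; H1: μ_1 < μ_2 (two-sample pooled-variance t-test, left-tailed).
s_p² = [(15−1)·396.6² + (17−1)·326.1²]/(15+17−2) = 130118
t = (2465 − 2426)/√[130118·(1/15 + 1/17)] = 0.3052
df = n₁ + n₂ − 2 = 30
p-value = P(T ≤ 0.3052) ≈ 0.619
Since p ≈ 0.619 > α = 0.025, fail to reject H0; the evidence is not statistically significant.

0.3052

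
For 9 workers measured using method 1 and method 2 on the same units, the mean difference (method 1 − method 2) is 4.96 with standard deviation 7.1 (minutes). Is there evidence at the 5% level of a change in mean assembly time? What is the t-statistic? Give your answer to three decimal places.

2.096

H0: μ_d = 0; H1: μ_d ≠ 0 (paired t-test on the differences, two-sided).
t = d̄/(s_d/√n) = 4.96/(7.1/√9) = 2.096
df = n − 1 = 8
Two-sided p-value ≈ 0.0694
Since p ≈ 0.0694 > α = 0.05, fail to reject H0; the data do not provide sufficient evidence against H0.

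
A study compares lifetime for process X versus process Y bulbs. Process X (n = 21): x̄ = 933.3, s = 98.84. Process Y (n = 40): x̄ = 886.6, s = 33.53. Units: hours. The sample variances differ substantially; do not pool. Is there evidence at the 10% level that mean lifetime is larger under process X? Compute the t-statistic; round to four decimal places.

2.1026

Let group 1 = process X, group 2 = process Y. H0: μ_1 = μ_2; H1: μ_1 > μ_2 (Welch's two-sample t-test, right-tailed).
t = (x̄_1 − x̄_2)/√(s_1²/n_1 + s_2²/n_2) = (933.3 − 886.6)/√(98.84²/21 + 33.53²/40) = 2.1026
Welch–Satterthwaite df ≈ 22.45
p-value = P(T ≥ 2.1026) ≈ 0.0235
Since p ≈ 0.0235 < α = 0.1, reject H0; the data support H1.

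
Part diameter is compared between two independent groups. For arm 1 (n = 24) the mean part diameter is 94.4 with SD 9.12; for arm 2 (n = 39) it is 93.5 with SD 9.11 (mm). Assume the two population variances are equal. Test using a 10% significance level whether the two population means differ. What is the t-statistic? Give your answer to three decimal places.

Let group 1 = arm 1, group 2 = arm 2. H0: μ_1 = μ_2; H1: μ_1 ≠ μ_2 (two-sample pooled-variance t-test, two-sided).
s_p² = [(24−1)·9.12² + (39−1)·9.11²]/(24+39−2) = 83.0608
t = (94.4 − 93.5)/√[83.0608·(1/24 + 1/39)] = 0.381
df = n₁ + n₂ − 2 = 61
Two-sided p-value ≈ 0.7048
Since p ≈ 0.7048 > α = 0.1, fail to reject H0; the evidence is not statistically significant.

0.381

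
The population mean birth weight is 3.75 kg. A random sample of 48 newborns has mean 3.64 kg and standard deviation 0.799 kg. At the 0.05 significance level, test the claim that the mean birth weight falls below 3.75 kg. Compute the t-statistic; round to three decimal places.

H0: μ = 3.75; H1: μ < 3.75 (one-sample t-test, left-tailed).
t = (x̄ − μ₀)/(s/√n) = (3.64 − 3.75)/(0.799/√48) = -0.954
df = n − 1 = 47
p-value = P(T ≤ -0.954) ≈ 0.173
Since p ≈ 0.173 > α = 0.05, fail to reject H0; the data do not provide sufficient evidence against H0.

-0.954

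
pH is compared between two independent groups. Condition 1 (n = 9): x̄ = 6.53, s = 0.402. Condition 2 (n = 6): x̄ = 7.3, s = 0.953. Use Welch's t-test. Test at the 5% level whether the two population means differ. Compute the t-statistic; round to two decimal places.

-1.87

Let group 1 = condition 1, group 2 = condition 2. H0: μ_1 = μ_2; H1: μ_1 ≠ μ_2 (Welch's two-sample t-test, two-sided).
t = (x̄_1 − x̄_2)/√(s_1²/n_1 + s_2²/n_2) = (6.53 − 7.3)/√(0.402²/9 + 0.953²/6) = -1.87
Welch–Satterthwaite df ≈ 6.20
Two-sided p-value ≈ 0.109
Since p ≈ 0.109 > α = 0.05, fail to reject H0; the evidence is not statistically significant.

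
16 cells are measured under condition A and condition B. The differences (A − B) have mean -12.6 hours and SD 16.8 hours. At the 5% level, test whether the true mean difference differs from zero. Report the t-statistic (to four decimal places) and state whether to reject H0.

H0: μ_d = 0; H1: μ_d ≠ 0 (paired t-test on the differences, two-sided).
t = d̄/(s_d/√n) = -12.6/(16.8/√16) = -3.0000
df = n − 1 = 15
Two-sided p-value ≈ 0.009
Since p ≈ 0.009 < α = 0.05, reject H0; the evidence is statistically significant.

t = -3.0000; reject H0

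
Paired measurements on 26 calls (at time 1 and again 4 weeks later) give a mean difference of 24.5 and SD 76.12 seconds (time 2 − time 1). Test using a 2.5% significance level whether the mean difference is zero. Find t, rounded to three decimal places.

1.641

H0: μ_d = 0; H1: μ_d ≠ 0 (paired t-test on the differences, two-sided).
t = d̄/(s_d/√n) = 24.5/(76.12/√26) = 1.641
df = n − 1 = 25
Two-sided p-value ≈ 0.1133
Since p ≈ 0.1133 > α = 0.025, fail to reject H0; the evidence is not statistically significant.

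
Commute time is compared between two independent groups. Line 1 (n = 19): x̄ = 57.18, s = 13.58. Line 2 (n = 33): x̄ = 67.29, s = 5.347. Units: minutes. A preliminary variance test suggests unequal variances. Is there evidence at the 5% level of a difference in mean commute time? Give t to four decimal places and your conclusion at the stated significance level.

t = -3.1093; reject H0

Let group 1 = line 1, group 2 = line 2. H0: μ_1 = μ_2; H1: μ_1 ≠ μ_2 (Welch's two-sample t-test, two-sided).
t = (x̄_1 − x̄_2)/√(s_1²/n_1 + s_2²/n_2) = (57.18 − 67.29)/√(13.58²/19 + 5.347²/33) = -3.1093
Welch–Satterthwaite df ≈ 21.26
Two-sided p-value ≈ 0.005
Since p ≈ 0.005 < α = 0.05, reject H0; the data support H1.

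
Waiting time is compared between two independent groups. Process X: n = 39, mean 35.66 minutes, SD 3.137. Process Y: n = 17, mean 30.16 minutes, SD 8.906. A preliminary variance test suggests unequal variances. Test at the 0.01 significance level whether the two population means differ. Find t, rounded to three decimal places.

Let group 1 = process X, group 2 = process Y. H0: μ_1 = μ_2; H1: μ_1 ≠ μ_2 (Welch's two-sample t-test, two-sided).
t = (x̄_1 − x̄_2)/√(s_1²/n_1 + s_2²/n_2) = (35.66 − 30.16)/√(3.137²/39 + 8.906²/17) = 2.480
Welch–Satterthwaite df ≈ 17.76
Two-sided p-value ≈ 0.023
Since p ≈ 0.023 > α = 0.01, fail to reject H0; the evidence is not statistically significant.

2.480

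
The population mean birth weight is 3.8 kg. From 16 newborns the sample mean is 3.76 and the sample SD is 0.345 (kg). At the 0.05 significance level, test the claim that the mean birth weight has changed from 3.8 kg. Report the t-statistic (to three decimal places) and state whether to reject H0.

t = -0.464; fail to reject H0

H0: μ = 3.8; H1: μ ≠ 3.8 (one-sample t-test, two-sided).
t = (x̄ − μ₀)/(s/√n) = (3.76 − 3.8)/(0.345/√16) = -0.464
df = n − 1 = 15
Two-sided p-value ≈ 0.6495
Since p ≈ 0.6495 > α = 0.05, fail to reject H0; the evidence is not statistically significant.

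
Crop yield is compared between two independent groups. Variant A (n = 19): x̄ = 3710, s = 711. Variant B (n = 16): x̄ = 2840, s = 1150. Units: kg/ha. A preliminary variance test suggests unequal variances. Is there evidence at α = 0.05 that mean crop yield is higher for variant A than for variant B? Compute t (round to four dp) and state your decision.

t = 2.6320; reject H0

Let group 1 = variant A, group 2 = variant B. H0: μ_1 = μ_2; H1: μ_1 > μ_2 (Welch's two-sample t-test, right-tailed).
t = (x̄_1 − x̄_2)/√(s_1²/n_1 + s_2²/n_2) = (3710 − 2840)/√(711²/19 + 1150²/16) = 2.6320
Welch–Satterthwaite df ≈ 24.13
p-value = P(T ≥ 2.6320) ≈ 0.0073
Since p ≈ 0.0073 < α = 0.05, reject H0; the evidence is statistically significant.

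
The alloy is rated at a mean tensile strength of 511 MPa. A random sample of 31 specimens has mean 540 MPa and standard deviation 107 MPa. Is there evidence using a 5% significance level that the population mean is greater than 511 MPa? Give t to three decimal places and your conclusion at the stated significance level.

t = 1.509; fail to reject H0

H0: μ = 511; H1: μ > 511 (one-sample t-test, right-tailed).
t = (x̄ − μ₀)/(s/√n) = (540 − 511)/(107/√31) = 1.509
df = n − 1 = 30
p-value = P(T ≥ 1.509) ≈ 0.0709
Since p ≈ 0.0709 > α = 0.05, fail to reject H0; the evidence is not statistically significant.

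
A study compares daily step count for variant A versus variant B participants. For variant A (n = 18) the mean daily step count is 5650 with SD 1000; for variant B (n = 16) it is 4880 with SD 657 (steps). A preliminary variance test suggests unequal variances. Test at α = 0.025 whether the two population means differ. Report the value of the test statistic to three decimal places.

Let group 1 = variant A, group 2 = variant B. H0: μ_1 = μ_2; H1: μ_1 ≠ μ_2 (Welch's two-sample t-test, two-sided).
t = (x̄_1 − x̄_2)/√(s_1²/n_1 + s_2²/n_2) = (5650 − 4880)/√(1000²/18 + 657²/16) = 2.680
Welch–Satterthwaite df ≈ 29.61
Two-sided p-value ≈ 0.0119
Since p ≈ 0.0119 < α = 0.025, reject H0; the evidence is statistically significant.

2.680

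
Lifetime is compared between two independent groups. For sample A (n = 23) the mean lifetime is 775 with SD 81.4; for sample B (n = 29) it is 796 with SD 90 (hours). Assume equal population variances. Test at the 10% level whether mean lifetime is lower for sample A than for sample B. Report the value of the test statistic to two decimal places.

-0.87

Let group 1 = sample A, group 2 = sample B. H0: μ_1 = μ_2; H1: μ_1 < μ_2 (two-sample pooled-variance t-test, left-tailed).
s_p² = [(23−1)·81.4² + (29−1)·90²]/(23+29−2) = 7451.42
t = (775 − 796)/√[7451.42·(1/23 + 1/29)] = -0.87
df = n₁ + n₂ − 2 = 50
p-value = P(T ≤ -0.87) ≈ 0.194
Since p ≈ 0.194 > α = 0.1, fail to reject H0; the data do not provide sufficient evidence against H0.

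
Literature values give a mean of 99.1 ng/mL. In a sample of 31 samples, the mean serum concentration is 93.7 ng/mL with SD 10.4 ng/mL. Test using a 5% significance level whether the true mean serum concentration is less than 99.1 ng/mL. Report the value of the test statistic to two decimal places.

-2.89

H0: μ = 99.1; H1: μ < 99.1 (one-sample t-test, left-tailed).
t = (x̄ − μ₀)/(s/√n) = (93.7 − 99.1)/(10.4/√31) = -2.89
df = n − 1 = 30
p-value = P(T ≤ -2.89) ≈ 0.0035
Since p ≈ 0.0035 < α = 0.05, reject H0; the evidence is statistically significant.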